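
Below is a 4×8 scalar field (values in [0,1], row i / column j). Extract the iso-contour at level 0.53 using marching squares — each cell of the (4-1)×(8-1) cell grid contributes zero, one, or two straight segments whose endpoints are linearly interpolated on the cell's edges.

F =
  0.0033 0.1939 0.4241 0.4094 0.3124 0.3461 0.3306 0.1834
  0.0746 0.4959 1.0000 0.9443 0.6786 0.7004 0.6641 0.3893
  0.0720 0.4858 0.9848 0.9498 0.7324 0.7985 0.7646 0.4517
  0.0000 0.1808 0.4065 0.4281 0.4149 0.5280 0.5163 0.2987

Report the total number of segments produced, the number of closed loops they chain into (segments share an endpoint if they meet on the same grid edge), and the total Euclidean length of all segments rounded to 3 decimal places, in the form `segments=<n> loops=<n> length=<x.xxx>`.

cell (0,1): code 0100 → (0.184,2.000)–(1.000,1.068)
cell (0,2): code 1100 → (0.225,3.000)–(0.184,2.000)
cell (0,3): code 1100 → (0.594,4.000)–(0.225,3.000)
cell (0,4): code 1100 → (0.519,5.000)–(0.594,4.000)
cell (0,5): code 1100 → (0.598,6.000)–(0.519,5.000)
cell (0,6): code 1000 → (1.000,6.488)–(0.598,6.000)
cell (1,1): code 0110 → (1.000,1.068)–(2.000,1.089)
cell (1,6): code 1001 → (2.000,6.750)–(1.000,6.488)
cell (2,1): code 0010 → (2.000,1.089)–(2.786,2.000)
cell (2,2): code 0011 → (2.786,2.000)–(2.805,3.000)
cell (2,3): code 0011 → (2.805,3.000)–(2.637,4.000)
cell (2,4): code 0011 → (2.637,4.000)–(2.993,5.000)
cell (2,5): code 0011 → (2.993,5.000)–(2.945,6.000)
cell (2,6): code 0001 → (2.945,6.000)–(2.000,6.750)
total: 14 segments, chained into 1 closed loop(s), length Σ = 14.464278

segments=14 loops=1 length=14.464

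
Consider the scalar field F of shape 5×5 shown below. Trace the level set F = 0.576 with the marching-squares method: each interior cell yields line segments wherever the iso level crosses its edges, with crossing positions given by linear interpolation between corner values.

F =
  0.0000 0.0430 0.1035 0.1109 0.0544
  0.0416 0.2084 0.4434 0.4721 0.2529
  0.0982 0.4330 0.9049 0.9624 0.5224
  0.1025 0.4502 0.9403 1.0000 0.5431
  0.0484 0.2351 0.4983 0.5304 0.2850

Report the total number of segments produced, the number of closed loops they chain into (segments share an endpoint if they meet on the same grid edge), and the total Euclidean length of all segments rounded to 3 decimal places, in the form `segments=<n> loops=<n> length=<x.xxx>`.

cell (1,1): code 0100 → (1.287,2.000)–(2.000,1.303)
cell (1,2): code 1100 → (1.212,3.000)–(1.287,2.000)
cell (1,3): code 1000 → (2.000,3.878)–(1.212,3.000)
cell (2,1): code 0110 → (2.000,1.303)–(3.000,1.257)
cell (2,3): code 1001 → (3.000,3.928)–(2.000,3.878)
cell (3,1): code 0010 → (3.000,1.257)–(3.824,2.000)
cell (3,2): code 0011 → (3.824,2.000)–(3.903,3.000)
cell (3,3): code 0001 → (3.903,3.000)–(3.000,3.928)
total: 8 segments, chained into 1 closed loop(s), length Σ = 8.589667

segments=8 loops=1 length=8.590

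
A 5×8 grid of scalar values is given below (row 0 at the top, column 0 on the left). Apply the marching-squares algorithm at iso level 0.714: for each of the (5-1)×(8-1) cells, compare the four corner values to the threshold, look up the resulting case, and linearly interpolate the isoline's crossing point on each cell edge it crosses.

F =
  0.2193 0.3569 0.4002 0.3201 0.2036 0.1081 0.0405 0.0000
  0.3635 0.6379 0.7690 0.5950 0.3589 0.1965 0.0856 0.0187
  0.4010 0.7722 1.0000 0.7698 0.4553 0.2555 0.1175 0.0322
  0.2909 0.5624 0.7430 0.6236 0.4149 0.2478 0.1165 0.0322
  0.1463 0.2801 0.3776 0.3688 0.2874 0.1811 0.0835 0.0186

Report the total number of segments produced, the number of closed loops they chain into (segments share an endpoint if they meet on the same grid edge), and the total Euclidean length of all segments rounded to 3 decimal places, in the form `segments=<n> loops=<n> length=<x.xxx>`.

segments=12 loops=1 length=6.656

cell (0,1): code 0100 → (0.851,2.000)–(1.000,1.580)
cell (0,2): code 1000 → (1.000,2.316)–(0.851,2.000)
cell (1,0): code 0100 → (1.567,1.000)–(2.000,0.843)
cell (1,1): code 1110 → (1.000,1.580)–(1.567,1.000)
cell (1,2): code 1101 → (1.681,3.000)–(1.000,2.316)
cell (1,3): code 1000 → (2.000,3.177)–(1.681,3.000)
cell (2,0): code 0010 → (2.000,0.843)–(2.277,1.000)
cell (2,1): code 0111 → (2.277,1.000)–(3.000,1.839)
cell (2,2): code 1011 → (3.000,2.243)–(2.382,3.000)
cell (2,3): code 0001 → (2.382,3.000)–(2.000,3.177)
cell (3,1): code 0010 → (3.000,1.839)–(3.079,2.000)
cell (3,2): code 0001 → (3.079,2.000)–(3.000,2.243)
total: 12 segments, chained into 1 closed loop(s), length Σ = 6.656295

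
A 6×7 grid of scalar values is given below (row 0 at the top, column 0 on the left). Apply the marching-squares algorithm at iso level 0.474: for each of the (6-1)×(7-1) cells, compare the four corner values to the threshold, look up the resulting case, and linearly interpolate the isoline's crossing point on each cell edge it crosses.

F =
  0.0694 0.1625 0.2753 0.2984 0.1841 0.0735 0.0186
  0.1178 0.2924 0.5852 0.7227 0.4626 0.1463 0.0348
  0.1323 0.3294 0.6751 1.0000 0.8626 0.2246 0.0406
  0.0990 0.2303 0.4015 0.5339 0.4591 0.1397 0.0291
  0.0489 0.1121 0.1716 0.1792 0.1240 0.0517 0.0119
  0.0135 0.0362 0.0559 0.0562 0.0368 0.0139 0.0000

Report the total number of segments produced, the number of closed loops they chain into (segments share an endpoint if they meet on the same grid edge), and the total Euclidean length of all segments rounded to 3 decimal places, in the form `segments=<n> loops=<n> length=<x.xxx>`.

segments=12 loops=1 length=9.078

cell (0,1): code 0100 → (0.641,2.000)–(1.000,1.620)
cell (0,2): code 1100 → (0.414,3.000)–(0.641,2.000)
cell (0,3): code 1000 → (1.000,3.956)–(0.414,3.000)
cell (1,1): code 0110 → (1.000,1.620)–(2.000,1.418)
cell (1,3): code 1101 → (1.028,4.000)–(1.000,3.956)
cell (1,4): code 1000 → (2.000,4.609)–(1.028,4.000)
cell (2,1): code 0010 → (2.000,1.418)–(2.735,2.000)
cell (2,2): code 0111 → (2.735,2.000)–(3.000,2.548)
cell (2,3): code 1011 → (3.000,3.801)–(2.963,4.000)
cell (2,4): code 0001 → (2.963,4.000)–(2.000,4.609)
cell (3,2): code 0010 → (3.000,2.548)–(3.169,3.000)
cell (3,3): code 0001 → (3.169,3.000)–(3.000,3.801)
total: 12 segments, chained into 1 closed loop(s), length Σ = 9.077759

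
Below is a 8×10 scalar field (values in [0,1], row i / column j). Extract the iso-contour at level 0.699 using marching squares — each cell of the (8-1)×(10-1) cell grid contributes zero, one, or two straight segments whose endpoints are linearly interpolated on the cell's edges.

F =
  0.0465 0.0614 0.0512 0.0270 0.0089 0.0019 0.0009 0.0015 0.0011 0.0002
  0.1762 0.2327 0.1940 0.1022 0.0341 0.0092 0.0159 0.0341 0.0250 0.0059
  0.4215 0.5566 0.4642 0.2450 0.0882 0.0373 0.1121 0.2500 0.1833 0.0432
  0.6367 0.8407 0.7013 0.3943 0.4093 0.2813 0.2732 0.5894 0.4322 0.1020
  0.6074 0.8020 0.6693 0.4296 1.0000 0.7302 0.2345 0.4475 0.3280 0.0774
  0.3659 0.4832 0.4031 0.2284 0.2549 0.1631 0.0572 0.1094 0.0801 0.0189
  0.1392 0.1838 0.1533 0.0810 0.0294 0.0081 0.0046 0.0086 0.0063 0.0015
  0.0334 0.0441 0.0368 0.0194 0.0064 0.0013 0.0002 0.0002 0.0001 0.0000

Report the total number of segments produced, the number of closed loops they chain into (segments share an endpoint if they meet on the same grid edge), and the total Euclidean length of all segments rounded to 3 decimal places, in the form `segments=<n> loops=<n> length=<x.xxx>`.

cell (2,0): code 0100 → (2.501,1.000)–(3.000,0.305)
cell (2,1): code 1100 → (2.990,2.000)–(2.501,1.000)
cell (2,2): code 1000 → (3.000,2.007)–(2.990,2.000)
cell (3,0): code 0110 → (3.000,0.305)–(4.000,0.471)
cell (3,1): code 1011 → (4.000,1.776)–(3.072,2.000)
cell (3,2): code 0001 → (3.072,2.000)–(3.000,2.007)
cell (3,3): code 0100 → (3.490,4.000)–(4.000,3.472)
cell (3,4): code 1100 → (3.930,5.000)–(3.490,4.000)
cell (3,5): code 1000 → (4.000,5.063)–(3.930,5.000)
cell (4,0): code 0010 → (4.000,0.471)–(4.323,1.000)
cell (4,1): code 0001 → (4.323,1.000)–(4.000,1.776)
cell (4,3): code 0010 → (4.000,3.472)–(4.404,4.000)
cell (4,4): code 0011 → (4.404,4.000)–(4.055,5.000)
cell (4,5): code 0001 → (4.055,5.000)–(4.000,5.063)
total: 14 segments, chained into 2 closed loop(s), length Σ = 9.209185

segments=14 loops=2 length=9.209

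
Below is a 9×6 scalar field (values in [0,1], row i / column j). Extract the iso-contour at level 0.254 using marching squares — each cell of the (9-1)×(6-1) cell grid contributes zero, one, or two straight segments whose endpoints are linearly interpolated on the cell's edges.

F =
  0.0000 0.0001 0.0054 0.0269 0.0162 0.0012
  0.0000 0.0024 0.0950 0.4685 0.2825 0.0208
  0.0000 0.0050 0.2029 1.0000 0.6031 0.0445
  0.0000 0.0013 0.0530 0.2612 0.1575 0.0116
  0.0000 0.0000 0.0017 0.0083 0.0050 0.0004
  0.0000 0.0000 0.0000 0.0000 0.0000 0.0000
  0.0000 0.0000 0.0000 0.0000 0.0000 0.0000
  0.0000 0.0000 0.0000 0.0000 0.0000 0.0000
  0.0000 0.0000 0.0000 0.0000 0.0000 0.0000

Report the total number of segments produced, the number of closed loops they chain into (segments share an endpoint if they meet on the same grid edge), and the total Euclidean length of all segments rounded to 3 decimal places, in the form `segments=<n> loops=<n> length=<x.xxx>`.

segments=10 loops=1 length=7.587

cell (0,2): code 0100 → (0.514,3.000)–(1.000,2.426)
cell (0,3): code 1100 → (0.893,4.000)–(0.514,3.000)
cell (0,4): code 1000 → (1.000,4.109)–(0.893,4.000)
cell (1,2): code 0110 → (1.000,2.426)–(2.000,2.064)
cell (1,4): code 1001 → (2.000,4.625)–(1.000,4.109)
cell (2,2): code 0110 → (2.000,2.064)–(3.000,2.965)
cell (2,3): code 1011 → (3.000,3.069)–(2.783,4.000)
cell (2,4): code 0001 → (2.783,4.000)–(2.000,4.625)
cell (3,2): code 0010 → (3.000,2.965)–(3.028,3.000)
cell (3,3): code 0001 → (3.028,3.000)–(3.000,3.069)
total: 10 segments, chained into 1 closed loop(s), length Σ = 7.586516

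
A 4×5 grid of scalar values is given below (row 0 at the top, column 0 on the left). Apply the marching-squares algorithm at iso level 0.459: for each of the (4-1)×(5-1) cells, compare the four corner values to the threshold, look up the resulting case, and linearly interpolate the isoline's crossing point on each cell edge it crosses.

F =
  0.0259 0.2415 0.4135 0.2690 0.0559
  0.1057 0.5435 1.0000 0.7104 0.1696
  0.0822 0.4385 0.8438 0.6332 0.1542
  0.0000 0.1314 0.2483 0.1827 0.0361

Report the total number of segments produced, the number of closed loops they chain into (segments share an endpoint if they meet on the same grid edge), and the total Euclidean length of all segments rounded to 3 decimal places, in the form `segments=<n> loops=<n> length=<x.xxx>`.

cell (0,0): code 0100 → (0.720,1.000)–(1.000,0.807)
cell (0,1): code 1100 → (0.078,2.000)–(0.720,1.000)
cell (0,2): code 1100 → (0.430,3.000)–(0.078,2.000)
cell (0,3): code 1000 → (1.000,3.465)–(0.430,3.000)
cell (1,0): code 0010 → (1.000,0.807)–(1.805,1.000)
cell (1,1): code 0111 → (1.805,1.000)–(2.000,1.051)
cell (1,3): code 1001 → (2.000,3.364)–(1.000,3.465)
cell (2,1): code 0010 → (2.000,1.051)–(2.646,2.000)
cell (2,2): code 0011 → (2.646,2.000)–(2.387,3.000)
cell (2,3): code 0001 → (2.387,3.000)–(2.000,3.364)
total: 10 segments, chained into 1 closed loop(s), length Σ = 8.070988

segments=10 loops=1 length=8.071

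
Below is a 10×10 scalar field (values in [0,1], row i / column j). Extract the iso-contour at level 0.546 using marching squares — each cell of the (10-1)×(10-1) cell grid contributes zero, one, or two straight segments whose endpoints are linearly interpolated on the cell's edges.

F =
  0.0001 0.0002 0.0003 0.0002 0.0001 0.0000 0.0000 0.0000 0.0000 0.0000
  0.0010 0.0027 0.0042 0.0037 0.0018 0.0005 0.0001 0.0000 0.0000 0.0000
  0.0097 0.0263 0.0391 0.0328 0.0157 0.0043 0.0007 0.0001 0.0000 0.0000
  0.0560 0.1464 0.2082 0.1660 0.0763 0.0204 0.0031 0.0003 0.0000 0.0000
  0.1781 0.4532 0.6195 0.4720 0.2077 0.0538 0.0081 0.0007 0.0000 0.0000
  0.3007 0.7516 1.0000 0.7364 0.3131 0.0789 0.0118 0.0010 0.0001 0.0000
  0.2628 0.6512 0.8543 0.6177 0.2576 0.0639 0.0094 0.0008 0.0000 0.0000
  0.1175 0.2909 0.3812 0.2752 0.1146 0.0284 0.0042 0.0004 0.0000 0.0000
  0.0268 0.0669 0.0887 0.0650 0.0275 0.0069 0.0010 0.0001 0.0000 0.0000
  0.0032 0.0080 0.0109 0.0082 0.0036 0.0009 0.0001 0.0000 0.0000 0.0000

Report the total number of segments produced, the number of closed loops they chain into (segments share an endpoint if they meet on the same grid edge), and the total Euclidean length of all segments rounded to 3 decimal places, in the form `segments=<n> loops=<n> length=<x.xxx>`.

segments=12 loops=1 length=8.786

cell (3,1): code 0100 → (3.821,2.000)–(4.000,1.558)
cell (3,2): code 1000 → (4.000,2.498)–(3.821,2.000)
cell (4,0): code 0100 → (4.311,1.000)–(5.000,0.544)
cell (4,1): code 1110 → (4.000,1.558)–(4.311,1.000)
cell (4,2): code 1101 → (4.280,3.000)–(4.000,2.498)
cell (4,3): code 1000 → (5.000,3.450)–(4.280,3.000)
cell (5,0): code 0110 → (5.000,0.544)–(6.000,0.729)
cell (5,3): code 1001 → (6.000,3.199)–(5.000,3.450)
cell (6,0): code 0010 → (6.000,0.729)–(6.292,1.000)
cell (6,1): code 0011 → (6.292,1.000)–(6.652,2.000)
cell (6,2): code 0011 → (6.652,2.000)–(6.209,3.000)
cell (6,3): code 0001 → (6.209,3.000)–(6.000,3.199)
total: 12 segments, chained into 1 closed loop(s), length Σ = 8.785991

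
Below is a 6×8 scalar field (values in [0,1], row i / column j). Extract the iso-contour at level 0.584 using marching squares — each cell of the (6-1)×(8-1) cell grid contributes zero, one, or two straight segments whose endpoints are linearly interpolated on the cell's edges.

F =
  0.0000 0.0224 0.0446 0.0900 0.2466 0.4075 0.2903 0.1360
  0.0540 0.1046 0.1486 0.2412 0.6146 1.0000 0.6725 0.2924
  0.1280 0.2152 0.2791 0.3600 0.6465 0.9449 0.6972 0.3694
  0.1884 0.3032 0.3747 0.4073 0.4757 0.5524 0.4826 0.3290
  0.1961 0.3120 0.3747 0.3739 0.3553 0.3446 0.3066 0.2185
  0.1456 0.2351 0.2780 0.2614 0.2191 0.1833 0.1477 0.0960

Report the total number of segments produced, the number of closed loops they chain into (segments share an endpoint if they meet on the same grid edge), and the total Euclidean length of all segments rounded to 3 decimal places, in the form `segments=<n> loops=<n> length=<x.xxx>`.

segments=10 loops=1 length=8.015

cell (0,3): code 0100 → (0.917,4.000)–(1.000,3.918)
cell (0,4): code 1100 → (0.298,5.000)–(0.917,4.000)
cell (0,5): code 1100 → (0.768,6.000)–(0.298,5.000)
cell (0,6): code 1000 → (1.000,6.233)–(0.768,6.000)
cell (1,3): code 0110 → (1.000,3.918)–(2.000,3.782)
cell (1,6): code 1001 → (2.000,6.345)–(1.000,6.233)
cell (2,3): code 0010 → (2.000,3.782)–(2.366,4.000)
cell (2,4): code 0011 → (2.366,4.000)–(2.919,5.000)
cell (2,5): code 0011 → (2.919,5.000)–(2.527,6.000)
cell (2,6): code 0001 → (2.527,6.000)–(2.000,6.345)
total: 10 segments, chained into 1 closed loop(s), length Σ = 8.015474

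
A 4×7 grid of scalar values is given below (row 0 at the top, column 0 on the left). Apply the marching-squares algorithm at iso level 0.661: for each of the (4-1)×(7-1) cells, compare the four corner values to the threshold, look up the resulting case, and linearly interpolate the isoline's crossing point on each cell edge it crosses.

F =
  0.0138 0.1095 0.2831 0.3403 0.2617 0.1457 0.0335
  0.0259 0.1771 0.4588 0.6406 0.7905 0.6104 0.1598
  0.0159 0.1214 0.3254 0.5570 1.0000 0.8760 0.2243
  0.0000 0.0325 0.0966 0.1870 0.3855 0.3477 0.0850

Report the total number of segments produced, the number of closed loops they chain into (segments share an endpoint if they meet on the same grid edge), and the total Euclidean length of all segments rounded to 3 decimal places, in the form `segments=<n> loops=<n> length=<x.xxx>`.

segments=8 loops=1 length=6.354

cell (0,3): code 0100 → (0.755,4.000)–(1.000,3.136)
cell (0,4): code 1000 → (1.000,4.719)–(0.755,4.000)
cell (1,3): code 0110 → (1.000,3.136)–(2.000,3.235)
cell (1,4): code 1101 → (1.191,5.000)–(1.000,4.719)
cell (1,5): code 1000 → (2.000,5.330)–(1.191,5.000)
cell (2,3): code 0010 → (2.000,3.235)–(2.552,4.000)
cell (2,4): code 0011 → (2.552,4.000)–(2.407,5.000)
cell (2,5): code 0001 → (2.407,5.000)–(2.000,5.330)
total: 8 segments, chained into 1 closed loop(s), length Σ = 6.353662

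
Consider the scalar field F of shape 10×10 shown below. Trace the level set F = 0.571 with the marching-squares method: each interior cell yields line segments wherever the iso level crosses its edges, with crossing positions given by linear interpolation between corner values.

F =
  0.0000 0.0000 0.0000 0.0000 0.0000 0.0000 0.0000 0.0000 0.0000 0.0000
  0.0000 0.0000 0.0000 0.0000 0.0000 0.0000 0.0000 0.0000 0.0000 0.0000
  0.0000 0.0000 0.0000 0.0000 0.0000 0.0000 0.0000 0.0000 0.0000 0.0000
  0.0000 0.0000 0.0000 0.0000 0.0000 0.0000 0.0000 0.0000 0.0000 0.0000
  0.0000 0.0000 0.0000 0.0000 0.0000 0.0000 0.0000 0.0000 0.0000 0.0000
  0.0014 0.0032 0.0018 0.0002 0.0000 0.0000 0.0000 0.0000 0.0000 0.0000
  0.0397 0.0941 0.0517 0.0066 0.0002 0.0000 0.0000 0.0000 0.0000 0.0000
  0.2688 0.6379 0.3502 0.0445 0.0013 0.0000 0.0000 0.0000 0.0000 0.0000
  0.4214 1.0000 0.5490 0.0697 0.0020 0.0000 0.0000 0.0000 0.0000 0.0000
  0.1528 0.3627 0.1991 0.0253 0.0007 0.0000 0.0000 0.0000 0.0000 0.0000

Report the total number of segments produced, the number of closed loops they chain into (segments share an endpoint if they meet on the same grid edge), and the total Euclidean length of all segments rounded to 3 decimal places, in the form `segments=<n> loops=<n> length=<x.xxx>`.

segments=6 loops=1 length=5.027

cell (6,0): code 0100 → (6.877,1.000)–(7.000,0.819)
cell (6,1): code 1000 → (7.000,1.233)–(6.877,1.000)
cell (7,0): code 0110 → (7.000,0.819)–(8.000,0.259)
cell (7,1): code 1001 → (8.000,1.951)–(7.000,1.233)
cell (8,0): code 0010 → (8.000,0.259)–(8.673,1.000)
cell (8,1): code 0001 → (8.673,1.000)–(8.000,1.951)
total: 6 segments, chained into 1 closed loop(s), length Σ = 5.026564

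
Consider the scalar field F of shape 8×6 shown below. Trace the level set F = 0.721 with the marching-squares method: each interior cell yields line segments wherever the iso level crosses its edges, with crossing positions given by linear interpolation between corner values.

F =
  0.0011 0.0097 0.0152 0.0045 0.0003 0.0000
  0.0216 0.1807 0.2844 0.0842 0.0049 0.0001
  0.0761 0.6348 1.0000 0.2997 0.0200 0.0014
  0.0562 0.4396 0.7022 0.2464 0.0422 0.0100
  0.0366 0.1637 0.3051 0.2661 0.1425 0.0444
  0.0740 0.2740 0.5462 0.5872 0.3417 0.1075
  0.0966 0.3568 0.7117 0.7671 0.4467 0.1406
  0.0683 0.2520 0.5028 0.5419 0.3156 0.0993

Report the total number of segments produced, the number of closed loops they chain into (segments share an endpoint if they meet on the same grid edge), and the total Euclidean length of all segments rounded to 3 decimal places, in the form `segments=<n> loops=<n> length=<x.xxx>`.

cell (1,1): code 0100 → (1.610,2.000)–(2.000,1.236)
cell (1,2): code 1000 → (2.000,2.398)–(1.610,2.000)
cell (2,1): code 0010 → (2.000,1.236)–(2.937,2.000)
cell (2,2): code 0001 → (2.937,2.000)–(2.000,2.398)
cell (5,2): code 0100 → (5.744,3.000)–(6.000,2.168)
cell (5,3): code 1000 → (6.000,3.144)–(5.744,3.000)
cell (6,2): code 0010 → (6.000,2.168)–(6.205,3.000)
cell (6,3): code 0001 → (6.205,3.000)–(6.000,3.144)
total: 8 segments, chained into 2 closed loop(s), length Σ = 5.913797

segments=8 loops=2 length=5.914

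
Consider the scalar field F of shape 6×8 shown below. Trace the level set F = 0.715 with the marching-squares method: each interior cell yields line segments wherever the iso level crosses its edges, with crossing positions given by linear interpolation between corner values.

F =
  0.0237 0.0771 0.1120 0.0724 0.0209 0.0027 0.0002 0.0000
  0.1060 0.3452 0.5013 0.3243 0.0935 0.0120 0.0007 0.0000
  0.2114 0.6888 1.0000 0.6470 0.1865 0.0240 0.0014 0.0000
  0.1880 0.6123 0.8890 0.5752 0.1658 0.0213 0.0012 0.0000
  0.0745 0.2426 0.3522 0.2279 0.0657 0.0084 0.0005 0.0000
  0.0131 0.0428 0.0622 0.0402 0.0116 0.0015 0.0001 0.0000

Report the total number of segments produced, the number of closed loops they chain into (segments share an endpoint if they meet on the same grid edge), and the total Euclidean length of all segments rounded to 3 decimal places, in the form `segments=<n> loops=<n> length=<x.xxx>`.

segments=6 loops=1 length=5.490

cell (1,1): code 0100 → (1.429,2.000)–(2.000,1.084)
cell (1,2): code 1000 → (2.000,2.807)–(1.429,2.000)
cell (2,1): code 0110 → (2.000,1.084)–(3.000,1.371)
cell (2,2): code 1001 → (3.000,2.554)–(2.000,2.807)
cell (3,1): code 0010 → (3.000,1.371)–(3.324,2.000)
cell (3,2): code 0001 → (3.324,2.000)–(3.000,2.554)
total: 6 segments, chained into 1 closed loop(s), length Σ = 5.490241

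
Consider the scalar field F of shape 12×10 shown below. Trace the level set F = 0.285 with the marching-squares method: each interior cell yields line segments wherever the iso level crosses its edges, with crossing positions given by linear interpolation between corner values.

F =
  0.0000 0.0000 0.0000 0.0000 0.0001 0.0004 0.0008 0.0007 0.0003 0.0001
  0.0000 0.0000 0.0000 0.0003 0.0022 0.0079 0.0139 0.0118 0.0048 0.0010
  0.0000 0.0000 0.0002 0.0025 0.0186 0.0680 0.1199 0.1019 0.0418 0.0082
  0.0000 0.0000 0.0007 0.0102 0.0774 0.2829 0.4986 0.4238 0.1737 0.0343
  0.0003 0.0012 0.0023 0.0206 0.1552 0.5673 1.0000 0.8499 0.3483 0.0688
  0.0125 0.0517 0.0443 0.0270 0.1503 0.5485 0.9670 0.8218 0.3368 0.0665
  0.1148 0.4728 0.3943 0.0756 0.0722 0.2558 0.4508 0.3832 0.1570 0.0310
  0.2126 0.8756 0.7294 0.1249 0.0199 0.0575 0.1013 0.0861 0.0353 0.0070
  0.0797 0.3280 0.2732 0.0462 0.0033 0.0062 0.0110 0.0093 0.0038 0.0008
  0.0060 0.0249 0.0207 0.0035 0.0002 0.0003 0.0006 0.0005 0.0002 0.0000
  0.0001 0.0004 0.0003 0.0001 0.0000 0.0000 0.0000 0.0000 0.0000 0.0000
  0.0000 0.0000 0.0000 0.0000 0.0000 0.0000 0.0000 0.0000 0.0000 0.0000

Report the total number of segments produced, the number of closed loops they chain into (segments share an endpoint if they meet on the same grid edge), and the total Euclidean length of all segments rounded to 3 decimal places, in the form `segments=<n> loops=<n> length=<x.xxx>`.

segments=26 loops=2 length=20.347

cell (2,5): code 0100 → (2.436,6.000)–(3.000,5.010)
cell (2,6): code 1100 → (2.569,7.000)–(2.436,6.000)
cell (2,7): code 1000 → (3.000,7.555)–(2.569,7.000)
cell (3,4): code 0100 → (3.007,5.000)–(4.000,4.315)
cell (3,5): code 1110 → (3.000,5.010)–(3.007,5.000)
cell (3,7): code 1101 → (3.637,8.000)–(3.000,7.555)
cell (3,8): code 1000 → (4.000,8.226)–(3.637,8.000)
cell (4,4): code 0110 → (4.000,4.315)–(5.000,4.338)
cell (4,8): code 1001 → (5.000,8.192)–(4.000,8.226)
cell (5,0): code 0100 → (5.554,1.000)–(6.000,0.475)
cell (5,1): code 1100 → (5.688,2.000)–(5.554,1.000)
cell (5,2): code 1000 → (6.000,2.343)–(5.688,2.000)
cell (5,4): code 0010 → (5.000,4.338)–(5.900,5.000)
cell (5,5): code 0111 → (5.900,5.000)–(6.000,5.150)
cell (5,7): code 1011 → (6.000,7.434)–(5.288,8.000)
cell (5,8): code 0001 → (5.288,8.000)–(5.000,8.192)
cell (6,0): code 0110 → (6.000,0.475)–(7.000,0.109)
cell (6,2): code 1001 → (7.000,2.735)–(6.000,2.343)
cell (6,5): code 0010 → (6.000,5.150)–(6.474,6.000)
cell (6,6): code 0011 → (6.474,6.000)–(6.331,7.000)
cell (6,7): code 0001 → (6.331,7.000)–(6.000,7.434)
cell (7,0): code 0110 → (7.000,0.109)–(8.000,0.827)
cell (7,1): code 1011 → (8.000,1.785)–(7.974,2.000)
cell (7,2): code 0001 → (7.974,2.000)–(7.000,2.735)
cell (8,0): code 0010 → (8.000,0.827)–(8.142,1.000)
cell (8,1): code 0001 → (8.142,1.000)–(8.000,1.785)
total: 26 segments, chained into 2 closed loop(s), length Σ = 20.347219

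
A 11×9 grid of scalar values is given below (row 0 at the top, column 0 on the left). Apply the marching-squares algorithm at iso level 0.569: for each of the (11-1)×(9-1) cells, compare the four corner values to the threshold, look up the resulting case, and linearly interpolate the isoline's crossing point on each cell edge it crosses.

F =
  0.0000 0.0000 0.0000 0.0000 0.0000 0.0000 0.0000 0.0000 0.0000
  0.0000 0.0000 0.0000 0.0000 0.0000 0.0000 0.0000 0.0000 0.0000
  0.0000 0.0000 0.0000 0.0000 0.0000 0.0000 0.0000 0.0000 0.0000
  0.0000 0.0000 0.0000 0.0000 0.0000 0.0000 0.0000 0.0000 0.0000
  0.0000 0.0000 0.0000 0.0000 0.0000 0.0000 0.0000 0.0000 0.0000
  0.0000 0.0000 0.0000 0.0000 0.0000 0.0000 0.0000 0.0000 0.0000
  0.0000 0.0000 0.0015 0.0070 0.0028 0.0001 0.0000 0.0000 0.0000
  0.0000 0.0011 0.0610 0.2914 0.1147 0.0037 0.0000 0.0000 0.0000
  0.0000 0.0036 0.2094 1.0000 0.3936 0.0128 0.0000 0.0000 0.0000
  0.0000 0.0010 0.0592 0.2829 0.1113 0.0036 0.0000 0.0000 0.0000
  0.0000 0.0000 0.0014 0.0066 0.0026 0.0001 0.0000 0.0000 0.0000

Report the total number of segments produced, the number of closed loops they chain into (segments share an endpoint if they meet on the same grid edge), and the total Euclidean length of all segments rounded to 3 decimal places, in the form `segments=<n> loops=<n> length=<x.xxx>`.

cell (7,2): code 0100 → (7.392,3.000)–(8.000,2.455)
cell (7,3): code 1000 → (8.000,3.711)–(7.392,3.000)
cell (8,2): code 0010 → (8.000,2.455)–(8.601,3.000)
cell (8,3): code 0001 → (8.601,3.000)–(8.000,3.711)
total: 4 segments, chained into 1 closed loop(s), length Σ = 3.494526

segments=4 loops=1 length=3.495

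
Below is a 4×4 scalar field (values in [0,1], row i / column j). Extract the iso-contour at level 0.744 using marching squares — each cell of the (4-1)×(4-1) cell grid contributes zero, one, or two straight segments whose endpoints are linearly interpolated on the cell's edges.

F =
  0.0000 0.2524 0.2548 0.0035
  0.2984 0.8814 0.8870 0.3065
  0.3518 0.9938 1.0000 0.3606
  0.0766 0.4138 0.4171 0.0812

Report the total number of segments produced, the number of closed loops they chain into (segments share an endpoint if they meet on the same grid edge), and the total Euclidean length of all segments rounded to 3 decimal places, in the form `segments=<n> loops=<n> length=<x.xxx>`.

cell (0,0): code 0100 → (0.782,1.000)–(1.000,0.764)
cell (0,1): code 1100 → (0.774,2.000)–(0.782,1.000)
cell (0,2): code 1000 → (1.000,2.246)–(0.774,2.000)
cell (1,0): code 0110 → (1.000,0.764)–(2.000,0.611)
cell (1,2): code 1001 → (2.000,2.400)–(1.000,2.246)
cell (2,0): code 0010 → (2.000,0.611)–(2.431,1.000)
cell (2,1): code 0011 → (2.431,1.000)–(2.439,2.000)
cell (2,2): code 0001 → (2.439,2.000)–(2.000,2.400)
total: 8 segments, chained into 1 closed loop(s), length Σ = 5.854051

segments=8 loops=1 length=5.854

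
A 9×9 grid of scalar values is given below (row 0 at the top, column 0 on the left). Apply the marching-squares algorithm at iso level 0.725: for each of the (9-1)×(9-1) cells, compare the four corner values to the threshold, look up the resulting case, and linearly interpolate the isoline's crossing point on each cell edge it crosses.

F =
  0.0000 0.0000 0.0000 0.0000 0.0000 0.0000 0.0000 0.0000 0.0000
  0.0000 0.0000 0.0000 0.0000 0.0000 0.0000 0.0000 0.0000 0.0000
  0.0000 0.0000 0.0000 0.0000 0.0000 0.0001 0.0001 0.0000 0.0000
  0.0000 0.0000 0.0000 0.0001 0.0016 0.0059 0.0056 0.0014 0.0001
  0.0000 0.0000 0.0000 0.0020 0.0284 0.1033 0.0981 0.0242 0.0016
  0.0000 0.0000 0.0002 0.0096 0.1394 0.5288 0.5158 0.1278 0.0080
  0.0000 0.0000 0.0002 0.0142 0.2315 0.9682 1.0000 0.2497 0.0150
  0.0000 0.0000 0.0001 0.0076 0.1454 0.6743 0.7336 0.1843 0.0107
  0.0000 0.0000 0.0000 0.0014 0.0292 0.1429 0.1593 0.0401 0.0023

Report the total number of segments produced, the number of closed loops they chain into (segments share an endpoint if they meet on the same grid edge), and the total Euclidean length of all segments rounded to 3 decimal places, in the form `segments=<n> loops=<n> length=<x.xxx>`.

cell (5,4): code 0100 → (5.447,5.000)–(6.000,4.670)
cell (5,5): code 1100 → (5.432,6.000)–(5.447,5.000)
cell (5,6): code 1000 → (6.000,6.367)–(5.432,6.000)
cell (6,4): code 0010 → (6.000,4.670)–(6.827,5.000)
cell (6,5): code 0111 → (6.827,5.000)–(7.000,5.855)
cell (6,6): code 1001 → (7.000,6.016)–(6.000,6.367)
cell (7,5): code 0010 → (7.000,5.855)–(7.015,6.000)
cell (7,6): code 0001 → (7.015,6.000)–(7.000,6.016)
total: 8 segments, chained into 1 closed loop(s), length Σ = 5.310848

segments=8 loops=1 length=5.311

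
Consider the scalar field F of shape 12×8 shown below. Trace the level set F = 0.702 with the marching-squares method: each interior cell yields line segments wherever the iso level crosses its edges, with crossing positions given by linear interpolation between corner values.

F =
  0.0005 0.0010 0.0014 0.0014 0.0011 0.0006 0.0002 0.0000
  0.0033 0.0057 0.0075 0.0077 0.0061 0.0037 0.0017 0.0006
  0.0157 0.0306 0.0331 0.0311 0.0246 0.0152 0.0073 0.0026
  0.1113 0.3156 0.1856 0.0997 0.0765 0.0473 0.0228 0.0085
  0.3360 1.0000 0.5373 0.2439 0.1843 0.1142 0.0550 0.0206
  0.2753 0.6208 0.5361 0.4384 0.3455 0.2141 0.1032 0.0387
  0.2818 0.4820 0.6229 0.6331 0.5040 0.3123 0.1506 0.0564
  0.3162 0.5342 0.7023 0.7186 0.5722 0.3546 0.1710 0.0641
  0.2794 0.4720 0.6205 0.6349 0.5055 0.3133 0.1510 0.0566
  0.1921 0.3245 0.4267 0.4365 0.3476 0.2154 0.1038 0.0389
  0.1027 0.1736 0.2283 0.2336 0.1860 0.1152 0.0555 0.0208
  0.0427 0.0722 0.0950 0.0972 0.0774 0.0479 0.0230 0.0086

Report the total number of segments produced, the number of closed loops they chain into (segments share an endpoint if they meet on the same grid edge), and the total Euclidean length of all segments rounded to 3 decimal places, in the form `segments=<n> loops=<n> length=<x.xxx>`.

segments=10 loops=2 length=5.822

cell (3,0): code 0100 → (3.565,1.000)–(4.000,0.551)
cell (3,1): code 1000 → (4.000,1.644)–(3.565,1.000)
cell (4,0): code 0010 → (4.000,0.551)–(4.786,1.000)
cell (4,1): code 0001 → (4.786,1.000)–(4.000,1.644)
cell (6,1): code 0100 → (6.996,2.000)–(7.000,1.998)
cell (6,2): code 1100 → (6.806,3.000)–(6.996,2.000)
cell (6,3): code 1000 → (7.000,3.113)–(6.806,3.000)
cell (7,1): code 0010 → (7.000,1.998)–(7.004,2.000)
cell (7,2): code 0011 → (7.004,2.000)–(7.198,3.000)
cell (7,3): code 0001 → (7.198,3.000)–(7.000,3.113)
total: 10 segments, chained into 2 closed loop(s), length Σ = 5.822050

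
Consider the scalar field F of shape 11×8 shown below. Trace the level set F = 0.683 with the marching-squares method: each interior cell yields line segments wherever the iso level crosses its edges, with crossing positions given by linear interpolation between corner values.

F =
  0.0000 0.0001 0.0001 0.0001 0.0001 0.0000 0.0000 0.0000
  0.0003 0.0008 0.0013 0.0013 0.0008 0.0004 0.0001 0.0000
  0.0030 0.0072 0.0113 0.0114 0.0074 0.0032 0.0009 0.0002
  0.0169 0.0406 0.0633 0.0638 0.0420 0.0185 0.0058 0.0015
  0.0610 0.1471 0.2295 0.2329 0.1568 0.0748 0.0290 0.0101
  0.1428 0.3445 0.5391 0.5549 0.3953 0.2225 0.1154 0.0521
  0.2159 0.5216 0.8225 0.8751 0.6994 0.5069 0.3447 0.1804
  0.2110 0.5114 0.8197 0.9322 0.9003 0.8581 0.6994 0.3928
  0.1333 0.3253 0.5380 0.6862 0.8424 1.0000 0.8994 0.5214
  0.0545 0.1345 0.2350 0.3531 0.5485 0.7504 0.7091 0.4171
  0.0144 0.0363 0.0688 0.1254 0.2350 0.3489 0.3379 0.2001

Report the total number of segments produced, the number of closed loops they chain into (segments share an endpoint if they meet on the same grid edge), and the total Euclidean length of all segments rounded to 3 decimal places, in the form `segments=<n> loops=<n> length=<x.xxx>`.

segments=18 loops=1 length=13.591

cell (5,1): code 0100 → (5.508,2.000)–(6.000,1.536)
cell (5,2): code 1100 → (5.400,3.000)–(5.508,2.000)
cell (5,3): code 1100 → (5.946,4.000)–(5.400,3.000)
cell (5,4): code 1000 → (6.000,4.085)–(5.946,4.000)
cell (6,1): code 0110 → (6.000,1.536)–(7.000,1.557)
cell (6,4): code 1101 → (6.501,5.000)–(6.000,4.085)
cell (6,5): code 1100 → (6.954,6.000)–(6.501,5.000)
cell (6,6): code 1000 → (7.000,6.053)–(6.954,6.000)
cell (7,1): code 0010 → (7.000,1.557)–(7.485,2.000)
cell (7,2): code 0111 → (7.485,2.000)–(8.000,2.978)
cell (7,6): code 1001 → (8.000,6.572)–(7.000,6.053)
cell (8,2): code 0010 → (8.000,2.978)–(8.010,3.000)
cell (8,3): code 0011 → (8.010,3.000)–(8.542,4.000)
cell (8,4): code 0111 → (8.542,4.000)–(9.000,4.666)
cell (8,6): code 1001 → (9.000,6.089)–(8.000,6.572)
cell (9,4): code 0010 → (9.000,4.666)–(9.168,5.000)
cell (9,5): code 0011 → (9.168,5.000)–(9.070,6.000)
cell (9,6): code 0001 → (9.070,6.000)–(9.000,6.089)
total: 18 segments, chained into 1 closed loop(s), length Σ = 13.590985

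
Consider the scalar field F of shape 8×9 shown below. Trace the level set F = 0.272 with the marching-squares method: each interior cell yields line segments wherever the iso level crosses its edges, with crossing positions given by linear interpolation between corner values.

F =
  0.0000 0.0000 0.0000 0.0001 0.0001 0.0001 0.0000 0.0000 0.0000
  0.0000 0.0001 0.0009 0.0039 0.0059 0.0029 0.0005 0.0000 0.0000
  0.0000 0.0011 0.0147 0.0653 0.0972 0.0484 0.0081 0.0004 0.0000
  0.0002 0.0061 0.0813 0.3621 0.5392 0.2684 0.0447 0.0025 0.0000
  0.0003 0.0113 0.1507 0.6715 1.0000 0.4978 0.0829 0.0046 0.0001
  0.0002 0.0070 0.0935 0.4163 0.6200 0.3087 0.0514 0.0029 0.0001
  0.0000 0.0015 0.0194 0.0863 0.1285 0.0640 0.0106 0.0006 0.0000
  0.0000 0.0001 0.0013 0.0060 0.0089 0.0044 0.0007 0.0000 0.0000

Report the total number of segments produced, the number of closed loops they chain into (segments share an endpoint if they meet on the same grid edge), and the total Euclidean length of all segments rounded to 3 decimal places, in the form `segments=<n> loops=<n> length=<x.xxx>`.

cell (2,2): code 0100 → (2.696,3.000)–(3.000,2.679)
cell (2,3): code 1100 → (2.395,4.000)–(2.696,3.000)
cell (2,4): code 1000 → (3.000,4.987)–(2.395,4.000)
cell (3,2): code 0110 → (3.000,2.679)–(4.000,2.233)
cell (3,4): code 1101 → (3.016,5.000)–(3.000,4.987)
cell (3,5): code 1000 → (4.000,5.544)–(3.016,5.000)
cell (4,2): code 0110 → (4.000,2.233)–(5.000,2.553)
cell (4,5): code 1001 → (5.000,5.143)–(4.000,5.544)
cell (5,2): code 0010 → (5.000,2.553)–(5.437,3.000)
cell (5,3): code 0011 → (5.437,3.000)–(5.708,4.000)
cell (5,4): code 0011 → (5.708,4.000)–(5.150,5.000)
cell (5,5): code 0001 → (5.150,5.000)–(5.000,5.143)
total: 12 segments, chained into 1 closed loop(s), length Σ = 10.024625

segments=12 loops=1 length=10.025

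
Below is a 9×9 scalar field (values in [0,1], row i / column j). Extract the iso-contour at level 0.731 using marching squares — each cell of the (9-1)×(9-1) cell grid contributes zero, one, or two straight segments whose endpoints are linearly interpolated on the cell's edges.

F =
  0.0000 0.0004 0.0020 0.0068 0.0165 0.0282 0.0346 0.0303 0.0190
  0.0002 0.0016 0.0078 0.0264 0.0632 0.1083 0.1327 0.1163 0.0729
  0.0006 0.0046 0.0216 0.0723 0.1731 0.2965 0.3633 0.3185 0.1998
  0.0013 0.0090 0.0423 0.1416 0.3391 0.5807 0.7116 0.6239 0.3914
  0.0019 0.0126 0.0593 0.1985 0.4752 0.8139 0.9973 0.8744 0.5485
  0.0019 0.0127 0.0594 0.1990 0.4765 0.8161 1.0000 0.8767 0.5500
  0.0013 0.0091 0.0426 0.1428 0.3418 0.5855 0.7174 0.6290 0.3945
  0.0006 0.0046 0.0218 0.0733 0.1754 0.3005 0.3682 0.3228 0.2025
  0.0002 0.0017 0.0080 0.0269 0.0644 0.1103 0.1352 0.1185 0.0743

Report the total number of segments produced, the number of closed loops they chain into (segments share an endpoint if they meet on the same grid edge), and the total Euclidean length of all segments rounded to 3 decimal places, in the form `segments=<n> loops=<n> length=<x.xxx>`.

segments=10 loops=1 length=8.776

cell (3,4): code 0100 → (3.645,5.000)–(4.000,4.755)
cell (3,5): code 1100 → (3.068,6.000)–(3.645,5.000)
cell (3,6): code 1100 → (3.428,7.000)–(3.068,6.000)
cell (3,7): code 1000 → (4.000,7.440)–(3.428,7.000)
cell (4,4): code 0110 → (4.000,4.755)–(5.000,4.749)
cell (4,7): code 1001 → (5.000,7.446)–(4.000,7.440)
cell (5,4): code 0010 → (5.000,4.749)–(5.369,5.000)
cell (5,5): code 0011 → (5.369,5.000)–(5.952,6.000)
cell (5,6): code 0011 → (5.952,6.000)–(5.588,7.000)
cell (5,7): code 0001 → (5.588,7.000)–(5.000,7.446)
total: 10 segments, chained into 1 closed loop(s), length Σ = 8.776459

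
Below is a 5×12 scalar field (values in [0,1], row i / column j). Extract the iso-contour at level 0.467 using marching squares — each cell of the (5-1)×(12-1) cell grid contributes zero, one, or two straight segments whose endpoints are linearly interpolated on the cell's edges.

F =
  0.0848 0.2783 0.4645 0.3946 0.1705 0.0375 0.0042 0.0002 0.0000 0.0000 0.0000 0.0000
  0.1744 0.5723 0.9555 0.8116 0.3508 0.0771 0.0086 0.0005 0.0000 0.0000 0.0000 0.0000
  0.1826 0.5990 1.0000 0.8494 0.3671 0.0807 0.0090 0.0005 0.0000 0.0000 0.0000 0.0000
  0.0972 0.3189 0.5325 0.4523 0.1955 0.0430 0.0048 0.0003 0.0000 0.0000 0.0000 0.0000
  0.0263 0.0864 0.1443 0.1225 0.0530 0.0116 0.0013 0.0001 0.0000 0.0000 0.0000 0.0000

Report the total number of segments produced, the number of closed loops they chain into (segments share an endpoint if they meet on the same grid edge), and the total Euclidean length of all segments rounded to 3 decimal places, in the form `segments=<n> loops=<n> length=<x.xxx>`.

cell (0,0): code 0100 → (0.642,1.000)–(1.000,0.735)
cell (0,1): code 1100 → (0.005,2.000)–(0.642,1.000)
cell (0,2): code 1100 → (0.174,3.000)–(0.005,2.000)
cell (0,3): code 1000 → (1.000,3.748)–(0.174,3.000)
cell (1,0): code 0110 → (1.000,0.735)–(2.000,0.683)
cell (1,3): code 1001 → (2.000,3.793)–(1.000,3.748)
cell (2,0): code 0010 → (2.000,0.683)–(2.471,1.000)
cell (2,1): code 0111 → (2.471,1.000)–(3.000,1.693)
cell (2,2): code 1011 → (3.000,2.817)–(2.963,3.000)
cell (2,3): code 0001 → (2.963,3.000)–(2.000,3.793)
cell (3,1): code 0010 → (3.000,1.693)–(3.169,2.000)
cell (3,2): code 0001 → (3.169,2.000)–(3.000,2.817)
total: 12 segments, chained into 1 closed loop(s), length Σ = 9.820093

segments=12 loops=1 length=9.820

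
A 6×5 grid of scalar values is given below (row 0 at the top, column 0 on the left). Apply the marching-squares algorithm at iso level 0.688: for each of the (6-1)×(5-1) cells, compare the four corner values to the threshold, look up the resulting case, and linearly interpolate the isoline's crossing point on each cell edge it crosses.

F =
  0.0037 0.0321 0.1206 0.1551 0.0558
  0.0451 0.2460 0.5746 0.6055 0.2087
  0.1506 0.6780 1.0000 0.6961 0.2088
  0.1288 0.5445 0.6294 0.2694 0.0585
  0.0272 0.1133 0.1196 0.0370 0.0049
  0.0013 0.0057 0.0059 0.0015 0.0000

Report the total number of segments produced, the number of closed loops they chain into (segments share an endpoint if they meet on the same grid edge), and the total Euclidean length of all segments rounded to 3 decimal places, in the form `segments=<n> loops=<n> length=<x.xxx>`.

segments=6 loops=1 length=5.099

cell (1,1): code 0100 → (1.267,2.000)–(2.000,1.031)
cell (1,2): code 1100 → (1.911,3.000)–(1.267,2.000)
cell (1,3): code 1000 → (2.000,3.017)–(1.911,3.000)
cell (2,1): code 0010 → (2.000,1.031)–(2.842,2.000)
cell (2,2): code 0011 → (2.842,2.000)–(2.019,3.000)
cell (2,3): code 0001 → (2.019,3.000)–(2.000,3.017)
total: 6 segments, chained into 1 closed loop(s), length Σ = 5.099475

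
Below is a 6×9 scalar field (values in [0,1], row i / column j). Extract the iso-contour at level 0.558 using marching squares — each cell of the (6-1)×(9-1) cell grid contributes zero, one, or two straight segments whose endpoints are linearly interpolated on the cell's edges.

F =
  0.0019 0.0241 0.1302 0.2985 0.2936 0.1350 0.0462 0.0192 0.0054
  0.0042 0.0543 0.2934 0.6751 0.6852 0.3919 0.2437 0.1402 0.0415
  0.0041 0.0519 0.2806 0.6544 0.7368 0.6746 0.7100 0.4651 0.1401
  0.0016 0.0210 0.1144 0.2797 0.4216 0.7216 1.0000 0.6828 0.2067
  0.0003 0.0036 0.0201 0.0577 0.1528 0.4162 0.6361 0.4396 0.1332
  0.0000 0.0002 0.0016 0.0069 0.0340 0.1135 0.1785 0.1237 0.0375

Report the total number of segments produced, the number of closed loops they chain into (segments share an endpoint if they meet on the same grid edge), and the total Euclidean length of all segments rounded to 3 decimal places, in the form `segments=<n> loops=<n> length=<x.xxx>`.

segments=18 loops=1 length=12.477

cell (0,2): code 0100 → (0.689,3.000)–(1.000,2.693)
cell (0,3): code 1100 → (0.675,4.000)–(0.689,3.000)
cell (0,4): code 1000 → (1.000,4.434)–(0.675,4.000)
cell (1,2): code 0110 → (1.000,2.693)–(2.000,2.742)
cell (1,4): code 1101 → (1.588,5.000)–(1.000,4.434)
cell (1,5): code 1100 → (1.674,6.000)–(1.588,5.000)
cell (1,6): code 1000 → (2.000,6.621)–(1.674,6.000)
cell (2,2): code 0010 → (2.000,2.742)–(2.257,3.000)
cell (2,3): code 0011 → (2.257,3.000)–(2.567,4.000)
cell (2,4): code 0111 → (2.567,4.000)–(3.000,4.455)
cell (2,6): code 1101 → (2.427,7.000)–(2.000,6.621)
cell (2,7): code 1000 → (3.000,7.262)–(2.427,7.000)
cell (3,4): code 0010 → (3.000,4.455)–(3.536,5.000)
cell (3,5): code 0111 → (3.536,5.000)–(4.000,5.645)
cell (3,6): code 1011 → (4.000,6.397)–(3.513,7.000)
cell (3,7): code 0001 → (3.513,7.000)–(3.000,7.262)
cell (4,5): code 0010 → (4.000,5.645)–(4.171,6.000)
cell (4,6): code 0001 → (4.171,6.000)–(4.000,6.397)
total: 18 segments, chained into 1 closed loop(s), length Σ = 12.477497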